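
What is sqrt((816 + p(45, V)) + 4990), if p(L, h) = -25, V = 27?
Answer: sqrt(5781) ≈ 76.033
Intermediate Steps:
sqrt((816 + p(45, V)) + 4990) = sqrt((816 - 25) + 4990) = sqrt(791 + 4990) = sqrt(5781)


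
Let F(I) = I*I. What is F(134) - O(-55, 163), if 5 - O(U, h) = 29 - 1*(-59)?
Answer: 18039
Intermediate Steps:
O(U, h) = -83 (O(U, h) = 5 - (29 - 1*(-59)) = 5 - (29 + 59) = 5 - 1*88 = 5 - 88 = -83)
F(I) = I²
F(134) - O(-55, 163) = 134² - 1*(-83) = 17956 + 83 = 18039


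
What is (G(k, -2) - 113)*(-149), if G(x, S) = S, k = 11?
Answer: 17135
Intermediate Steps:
(G(k, -2) - 113)*(-149) = (-2 - 113)*(-149) = -115*(-149) = 17135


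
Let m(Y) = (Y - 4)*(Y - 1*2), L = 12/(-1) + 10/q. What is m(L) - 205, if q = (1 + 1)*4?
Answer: -271/16 ≈ -16.938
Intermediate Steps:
q = 8 (q = 2*4 = 8)
L = -43/4 (L = 12/(-1) + 10/8 = 12*(-1) + 10*(⅛) = -12 + 5/4 = -43/4 ≈ -10.750)
m(Y) = (-4 + Y)*(-2 + Y) (m(Y) = (-4 + Y)*(Y - 2) = (-4 + Y)*(-2 + Y))
m(L) - 205 = (8 + (-43/4)² - 6*(-43/4)) - 205 = (8 + 1849/16 + 129/2) - 205 = 3009/16 - 205 = -271/16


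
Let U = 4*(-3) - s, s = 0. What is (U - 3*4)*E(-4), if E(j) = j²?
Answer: -384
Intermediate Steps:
U = -12 (U = 4*(-3) - 1*0 = -12 + 0 = -12)
(U - 3*4)*E(-4) = (-12 - 3*4)*(-4)² = (-12 - 12)*16 = -24*16 = -384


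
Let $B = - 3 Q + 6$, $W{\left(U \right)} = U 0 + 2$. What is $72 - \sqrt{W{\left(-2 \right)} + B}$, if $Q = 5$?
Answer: $72 - i \sqrt{7} \approx 72.0 - 2.6458 i$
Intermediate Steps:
$W{\left(U \right)} = 2$ ($W{\left(U \right)} = 0 + 2 = 2$)
$B = -9$ ($B = \left(-3\right) 5 + 6 = -15 + 6 = -9$)
$72 - \sqrt{W{\left(-2 \right)} + B} = 72 - \sqrt{2 - 9} = 72 - \sqrt{-7} = 72 - i \sqrt{7}$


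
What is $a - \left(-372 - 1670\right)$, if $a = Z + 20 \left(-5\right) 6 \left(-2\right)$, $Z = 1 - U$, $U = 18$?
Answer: $3225$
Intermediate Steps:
$Z = -17$ ($Z = 1 - 18 = -17$)
$a = 1183$ ($a = -17 + 20 \left(-5\right) 6 \left(-2\right) = -17 + 20 \left(\left(-30\right) \left(-2\right)\right) = -17 + 20 \cdot 60 = -17 + 1200 = 1183$)
$a - \left(-372 - 1670\right) = 1183 - \left(-372 - 1670\right) = 1183 - -2042 = 1183 + 2042 = 3225$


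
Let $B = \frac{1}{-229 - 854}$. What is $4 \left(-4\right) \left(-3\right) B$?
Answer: $- \frac{16}{361} \approx -0.044321$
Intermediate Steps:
$B = - \frac{1}{1083}$ ($B = \frac{1}{-1083} = - \frac{1}{1083} \approx -0.00092336$)
$4 \left(-4\right) \left(-3\right) B = 4 \left(-4\right) \left(-3\right) \left(- \frac{1}{1083}\right) = \left(-16\right) \left(-3\right) \left(- \frac{1}{1083}\right) = 48 \left(- \frac{1}{1083}\right) = - \frac{16}{361}$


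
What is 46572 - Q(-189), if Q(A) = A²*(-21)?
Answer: 796713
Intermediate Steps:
Q(A) = -21*A²
46572 - Q(-189) = 46572 - (-21)*(-189)² = 46572 - (-21)*35721 = 46572 - 1*(-750141) = 46572 + 750141 = 796713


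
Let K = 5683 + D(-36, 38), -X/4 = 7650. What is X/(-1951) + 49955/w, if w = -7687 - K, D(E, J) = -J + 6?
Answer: 310680595/26022438 ≈ 11.939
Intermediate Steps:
D(E, J) = 6 - J
X = -30600 (X = -4*7650 = -30600)
K = 5651 (K = 5683 + (6 - 1*38) = 5683 + (6 - 38) = 5683 - 32 = 5651)
w = -13338 (w = -7687 - 1*5651 = -7687 - 5651 = -13338)
X/(-1951) + 49955/w = -30600/(-1951) + 49955/(-13338) = -30600*(-1/1951) + 49955*(-1/13338) = 30600/1951 - 49955/13338 = 310680595/26022438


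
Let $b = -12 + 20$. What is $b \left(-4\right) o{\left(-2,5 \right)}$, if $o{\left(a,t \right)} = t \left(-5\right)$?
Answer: $800$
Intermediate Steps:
$b = 8$
$o{\left(a,t \right)} = - 5 t$
$b \left(-4\right) o{\left(-2,5 \right)} = 8 \left(-4\right) \left(\left(-5\right) 5\right) = \left(-32\right) \left(-25\right) = 800$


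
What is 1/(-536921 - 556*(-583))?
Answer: -1/212773 ≈ -4.6998e-6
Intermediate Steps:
1/(-536921 - 556*(-583)) = 1/(-536921 + 324148) = 1/(-212773) = -1/212773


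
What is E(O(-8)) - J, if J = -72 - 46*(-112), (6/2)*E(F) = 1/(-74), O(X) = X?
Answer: -1127761/222 ≈ -5080.0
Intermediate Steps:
E(F) = -1/222 (E(F) = (⅓)/(-74) = (⅓)*(-1/74) = -1/222)
J = 5080 (J = -72 + 5152 = 5080)
E(O(-8)) - J = -1/222 - 1*5080 = -1/222 - 5080 = -1127761/222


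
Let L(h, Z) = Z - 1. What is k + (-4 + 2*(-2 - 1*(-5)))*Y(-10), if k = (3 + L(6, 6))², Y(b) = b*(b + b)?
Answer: 464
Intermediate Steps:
L(h, Z) = -1 + Z
Y(b) = 2*b² (Y(b) = b*(2*b) = 2*b²)
k = 64 (k = (3 + (-1 + 6))² = (3 + 5)² = 8² = 64)
k + (-4 + 2*(-2 - 1*(-5)))*Y(-10) = 64 + (-4 + 2*(-2 - 1*(-5)))*(2*(-10)²) = 64 + (-4 + 2*(-2 + 5))*(2*100) = 64 + (-4 + 2*3)*200 = 64 + (-4 + 6)*200 = 64 + 2*200 = 64 + 400 = 464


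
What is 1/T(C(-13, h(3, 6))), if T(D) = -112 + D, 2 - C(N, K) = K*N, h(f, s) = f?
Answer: -1/71 ≈ -0.014085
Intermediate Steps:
C(N, K) = 2 - K*N
1/T(C(-13, h(3, 6))) = 1/(-112 + (2 - 1*3*(-13))) = 1/(-112 + (2 + 39)) = 1/(-112 + 41) = 1/(-71) = -1/71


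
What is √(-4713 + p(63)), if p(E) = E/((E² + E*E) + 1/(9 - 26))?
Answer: I*√85824306680730/134945 ≈ 68.651*I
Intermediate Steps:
p(E) = E/(-1/17 + 2*E²) (p(E) = E/((E² + E²) + 1/(-17)) = E/(2*E² - 1/17) = E/(-1/17 + 2*E²))
√(-4713 + p(63)) = √(-4713 + 17*63/(-1 + 34*63²)) = √(-4713 + 17*63/(-1 + 34*3969)) = √(-4713 + 17*63/(-1 + 134946)) = √(-4713 + 17*63/134945) = √(-4713 + 17*63*(1/134945)) = √(-4713 + 1071/134945) = √(-635994714/134945) = I*√85824306680730/134945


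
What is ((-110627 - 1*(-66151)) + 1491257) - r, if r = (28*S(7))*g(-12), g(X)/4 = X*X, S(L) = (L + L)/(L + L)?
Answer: 1430653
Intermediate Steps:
S(L) = 1 (S(L) = (2*L)/((2*L)) = (2*L)*(1/(2*L)) = 1)
g(X) = 4*X² (g(X) = 4*(X*X) = 4*X²)
r = 16128 (r = (28*1)*(4*(-12)²) = 28*(4*144) = 28*576 = 16128)
((-110627 - 1*(-66151)) + 1491257) - r = ((-110627 - 1*(-66151)) + 1491257) - 1*16128 = ((-110627 + 66151) + 1491257) - 16128 = (-44476 + 1491257) - 16128 = 1446781 - 16128 = 1430653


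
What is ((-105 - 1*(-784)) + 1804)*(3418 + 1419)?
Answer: 12010271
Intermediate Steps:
((-105 - 1*(-784)) + 1804)*(3418 + 1419) = ((-105 + 784) + 1804)*4837 = (679 + 1804)*4837 = 2483*4837 = 12010271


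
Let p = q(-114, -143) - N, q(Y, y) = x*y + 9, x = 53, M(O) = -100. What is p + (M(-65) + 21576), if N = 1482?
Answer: 12424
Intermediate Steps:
q(Y, y) = 9 + 53*y (q(Y, y) = 53*y + 9 = 9 + 53*y)
p = -9052 (p = (9 + 53*(-143)) - 1*1482 = (9 - 7579) - 1482 = -7570 - 1482 = -9052)
p + (M(-65) + 21576) = -9052 + (-100 + 21576) = -9052 + 21476 = 12424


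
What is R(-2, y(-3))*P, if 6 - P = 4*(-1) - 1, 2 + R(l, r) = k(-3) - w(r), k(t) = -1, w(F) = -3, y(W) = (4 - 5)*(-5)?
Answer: 0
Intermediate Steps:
y(W) = 5 (y(W) = -1*(-5) = 5)
R(l, r) = 0 (R(l, r) = -2 + (-1 - 1*(-3)) = -2 + (-1 + 3) = -2 + 2 = 0)
P = 11 (P = 6 - (4*(-1) - 1) = 6 - (-4 - 1) = 6 - 1*(-5) = 6 + 5 = 11)
R(-2, y(-3))*P = 0*11 = 0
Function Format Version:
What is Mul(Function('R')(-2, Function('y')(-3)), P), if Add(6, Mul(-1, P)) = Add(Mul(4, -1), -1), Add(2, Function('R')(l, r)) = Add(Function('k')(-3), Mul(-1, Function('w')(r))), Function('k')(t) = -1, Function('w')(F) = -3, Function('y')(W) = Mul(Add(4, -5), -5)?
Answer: 0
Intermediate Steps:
Function('y')(W) = 5 (Function('y')(W) = Mul(-1, -5) = 5)
Function('R')(l, r) = 0 (Function('R')(l, r) = Add(-2, Add(-1, Mul(-1, -3))) = Add(-2, Add(-1, 3)) = Add(-2, 2) = 0)
P = 11 (P = Add(6, Mul(-1, Add(Mul(4, -1), -1))) = Add(6, Mul(-1, Add(-4, -1))) = Add(6, Mul(-1, -5)) = Add(6, 5) = 11)
Mul(Function('R')(-2, Function('y')(-3)), P) = Mul(0, 11) = 0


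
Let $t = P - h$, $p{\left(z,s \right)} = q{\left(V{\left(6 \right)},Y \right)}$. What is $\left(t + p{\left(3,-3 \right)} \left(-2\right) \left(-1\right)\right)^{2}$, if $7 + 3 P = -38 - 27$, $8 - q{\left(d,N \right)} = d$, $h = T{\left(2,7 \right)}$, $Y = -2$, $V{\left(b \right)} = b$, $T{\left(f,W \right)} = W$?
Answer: $729$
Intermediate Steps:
$h = 7$
$q{\left(d,N \right)} = 8 - d$
$p{\left(z,s \right)} = 2$ ($p{\left(z,s \right)} = 8 - 6 = 2$)
$P = -24$ ($P = - \frac{7}{3} + \frac{-38 - 27}{3} = - \frac{7}{3} + \frac{1}{3} \left(-65\right) = - \frac{7}{3} - \frac{65}{3} = -24$)
$t = -31$ ($t = -24 - 7 = -31$)
$\left(t + p{\left(3,-3 \right)} \left(-2\right) \left(-1\right)\right)^{2} = \left(-31 + 2 \left(-2\right) \left(-1\right)\right)^{2} = \left(-31 - -4\right)^{2} = \left(-31 + 4\right)^{2} = \left(-27\right)^{2} = 729$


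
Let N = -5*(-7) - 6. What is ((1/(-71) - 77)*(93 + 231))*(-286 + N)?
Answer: 455309424/71 ≈ 6.4128e+6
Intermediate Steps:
N = 29 (N = 35 - 6 = 29)
((1/(-71) - 77)*(93 + 231))*(-286 + N) = ((1/(-71) - 77)*(93 + 231))*(-286 + 29) = ((-1/71 - 77)*324)*(-257) = -5468/71*324*(-257) = -1771632/71*(-257) = 455309424/71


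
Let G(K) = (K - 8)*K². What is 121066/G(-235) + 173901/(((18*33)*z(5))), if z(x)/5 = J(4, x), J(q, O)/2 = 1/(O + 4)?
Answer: 155574333241/590465700 ≈ 263.48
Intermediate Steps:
J(q, O) = 2/(4 + O) (J(q, O) = 2/(O + 4) = 2/(4 + O))
z(x) = 10/(4 + x) (z(x) = 5*(2/(4 + x)) = 10/(4 + x))
G(K) = K²*(-8 + K) (G(K) = (-8 + K)*K² = K²*(-8 + K))
121066/G(-235) + 173901/(((18*33)*z(5))) = 121066/(((-235)²*(-8 - 235))) + 173901/(((18*33)*(10/(4 + 5)))) = 121066/((55225*(-243))) + 173901/((594*(10/9))) = 121066/(-13419675) + 173901/((594*(10*(⅑)))) = 121066*(-1/13419675) + 173901/((594*(10/9))) = -121066/13419675 + 173901/660 = -121066/13419675 + 173901*(1/660) = -121066/13419675 + 57967/220 = 155574333241/590465700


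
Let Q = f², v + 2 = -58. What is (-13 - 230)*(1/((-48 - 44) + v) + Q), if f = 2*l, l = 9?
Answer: -11967021/152 ≈ -78730.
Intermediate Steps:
f = 18 (f = 2*9 = 18)
v = -60 (v = -2 - 58 = -60)
Q = 324 (Q = 18² = 324)
(-13 - 230)*(1/((-48 - 44) + v) + Q) = (-13 - 230)*(1/((-48 - 44) - 60) + 324) = -243*(1/(-92 - 60) + 324) = -243*(1/(-152) + 324) = -243*(-1/152 + 324) = -243*49247/152 = -11967021/152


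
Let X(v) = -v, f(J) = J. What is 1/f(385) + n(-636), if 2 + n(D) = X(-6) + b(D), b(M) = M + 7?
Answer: -240624/385 ≈ -625.00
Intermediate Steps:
b(M) = 7 + M
n(D) = 11 + D (n(D) = -2 + (-1*(-6) + (7 + D)) = -2 + (6 + (7 + D)) = -2 + (13 + D) = 11 + D)
1/f(385) + n(-636) = 1/385 + (11 - 636) = 1/385 - 625 = -240624/385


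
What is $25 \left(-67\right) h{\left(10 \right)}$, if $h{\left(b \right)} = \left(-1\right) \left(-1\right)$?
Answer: $-1675$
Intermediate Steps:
$h{\left(b \right)} = 1$
$25 \left(-67\right) h{\left(10 \right)} = 25 \left(-67\right) 1 = \left(-1675\right) 1 = -1675$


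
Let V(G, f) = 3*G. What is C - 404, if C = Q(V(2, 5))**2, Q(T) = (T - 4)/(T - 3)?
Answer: -3632/9 ≈ -403.56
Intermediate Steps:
Q(T) = (-4 + T)/(-3 + T)
C = 4/9 (C = ((-4 + 3*2)/(-3 + 3*2))**2 = ((-4 + 6)/(-3 + 6))**2 = (2/3)**2 = 4/9 ≈ 0.44444)
C - 404 = 4/9 - 404 = -3632/9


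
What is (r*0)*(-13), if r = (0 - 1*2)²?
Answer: 0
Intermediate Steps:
r = 4 (r = (0 - 2)² = (-2)² = 4)
(r*0)*(-13) = (4*0)*(-13) = 0*(-13) = 0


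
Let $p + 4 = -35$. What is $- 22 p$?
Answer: $858$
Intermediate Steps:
$p = -39$ ($p = -4 - 35 = -39$)
$- 22 p = - 22 \left(-39\right) = \left(-1\right) \left(-858\right) = 858$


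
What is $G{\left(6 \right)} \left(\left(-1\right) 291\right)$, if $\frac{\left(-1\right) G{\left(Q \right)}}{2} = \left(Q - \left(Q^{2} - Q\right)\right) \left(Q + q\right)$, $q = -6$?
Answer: $0$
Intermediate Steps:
$G{\left(Q \right)} = - 2 \left(-6 + Q\right) \left(- Q^{2} + 2 Q\right)$ ($G{\left(Q \right)} = - 2 \left(Q - \left(Q^{2} - Q\right)\right) \left(Q - 6\right) = - 2 \left(- Q^{2} + 2 Q\right) \left(-6 + Q\right) = - 2 \left(-6 + Q\right) \left(- Q^{2} + 2 Q\right)$)
$G{\left(6 \right)} \left(\left(-1\right) 291\right) = 2 \cdot 6 \left(12 + 6^{2} - 48\right) \left(\left(-1\right) 291\right) = 2 \cdot 6 \left(12 + 36 - 48\right) \left(-291\right) = 2 \cdot 6 \cdot 0 \left(-291\right) = 0 \left(-291\right) = 0$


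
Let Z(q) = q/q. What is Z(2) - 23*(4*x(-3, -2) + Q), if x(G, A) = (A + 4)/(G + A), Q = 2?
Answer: -41/5 ≈ -8.2000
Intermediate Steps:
x(G, A) = (4 + A)/(A + G)
Z(q) = 1
Z(2) - 23*(4*x(-3, -2) + Q) = 1 - 23*(4*((4 - 2)/(-2 - 3)) + 2) = 1 - 23*(4*(2/(-5)) + 2) = 1 - 23*(4*(-1/5*2) + 2) = 1 - 23*(4*(-2/5) + 2) = 1 - 23*(-8/5 + 2) = 1 - 23*2/5 = 1 - 46/5 = -41/5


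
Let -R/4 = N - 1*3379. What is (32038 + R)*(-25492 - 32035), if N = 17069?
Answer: 1307128494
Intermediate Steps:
R = -54760 (R = -4*(17069 - 1*3379) = -4*(17069 - 3379) = -4*13690 = -54760)
(32038 + R)*(-25492 - 32035) = (32038 - 54760)*(-25492 - 32035) = -22722*(-57527) = 1307128494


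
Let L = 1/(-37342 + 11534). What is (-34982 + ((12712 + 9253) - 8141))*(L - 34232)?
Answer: 9346117595603/12904 ≈ 7.2428e+8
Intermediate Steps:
L = -1/25808 (L = 1/(-25808) = -1/25808 ≈ -3.8748e-5)
(-34982 + ((12712 + 9253) - 8141))*(L - 34232) = (-34982 + ((12712 + 9253) - 8141))*(-1/25808 - 34232) = (-34982 + (21965 - 8141))*(-883459457/25808) = (-34982 + 13824)*(-883459457/25808) = -21158*(-883459457/25808) = 9346117595603/12904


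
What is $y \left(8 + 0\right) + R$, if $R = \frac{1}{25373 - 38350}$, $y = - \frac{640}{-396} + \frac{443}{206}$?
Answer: $\frac{3987406639}{132326469} \approx 30.133$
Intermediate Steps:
$y = \frac{76817}{20394}$ ($y = \left(-640\right) \left(- \frac{1}{396}\right) + 443 \cdot \frac{1}{206} = \frac{160}{99} + \frac{443}{206} = \frac{76817}{20394} \approx 3.7666$)
$R = - \frac{1}{12977}$ ($R = \frac{1}{-12977} = - \frac{1}{12977} \approx -7.7059 \cdot 10^{-5}$)
$y \left(8 + 0\right) + R = \frac{76817 \left(8 + 0\right)}{20394} - \frac{1}{12977} = \frac{76817}{20394} \cdot 8 - \frac{1}{12977} = \frac{307268}{10197} - \frac{1}{12977} = \frac{3987406639}{132326469}$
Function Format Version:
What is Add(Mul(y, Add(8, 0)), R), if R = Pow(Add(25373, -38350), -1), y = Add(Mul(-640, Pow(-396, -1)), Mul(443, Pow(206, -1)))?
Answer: Rational(3987406639, 132326469) ≈ 30.133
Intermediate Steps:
y = Rational(76817, 20394) (y = Add(Mul(-640, Rational(-1, 396)), Mul(443, Rational(1, 206))) = Add(Rational(160, 99), Rational(443, 206)) = Rational(76817, 20394) ≈ 3.7666)
R = Rational(-1, 12977) (R = Pow(-12977, -1) = Rational(-1, 12977) ≈ -7.7059e-5)
Add(Mul(y, Add(8, 0)), R) = Add(Mul(Rational(76817, 20394), Add(8, 0)), Rational(-1, 12977)) = Add(Mul(Rational(76817, 20394), 8), Rational(-1, 12977)) = Add(Rational(307268, 10197), Rational(-1, 12977)) = Rational(3987406639, 132326469)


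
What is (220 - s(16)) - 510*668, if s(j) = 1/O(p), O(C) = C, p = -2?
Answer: -680919/2 ≈ -3.4046e+5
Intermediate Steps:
s(j) = -½ (s(j) = 1/(-2) = -½)
(220 - s(16)) - 510*668 = (220 - 1*(-½)) - 510*668 = (220 + ½) - 340680 = 441/2 - 340680 = -680919/2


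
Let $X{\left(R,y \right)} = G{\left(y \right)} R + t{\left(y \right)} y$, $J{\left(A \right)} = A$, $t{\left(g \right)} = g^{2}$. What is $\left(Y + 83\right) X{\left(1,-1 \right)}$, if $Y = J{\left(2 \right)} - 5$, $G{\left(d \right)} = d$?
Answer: $-160$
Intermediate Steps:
$Y = -3$ ($Y = 2 - 5 = -3$)
$X{\left(R,y \right)} = y^{3} + R y$ ($X{\left(R,y \right)} = y R + y^{2} y = R y + y^{3} = y^{3} + R y$)
$\left(Y + 83\right) X{\left(1,-1 \right)} = \left(-3 + 83\right) \left(- (1 + \left(-1\right)^{2})\right) = 80 \left(- (1 + 1)\right) = 80 \left(\left(-1\right) 2\right) = 80 \left(-2\right) = -160$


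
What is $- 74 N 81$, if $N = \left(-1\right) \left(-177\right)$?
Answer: $-1060938$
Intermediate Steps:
$N = 177$
$- 74 N 81 = \left(-74\right) 177 \cdot 81 = \left(-13098\right) 81 = -1060938$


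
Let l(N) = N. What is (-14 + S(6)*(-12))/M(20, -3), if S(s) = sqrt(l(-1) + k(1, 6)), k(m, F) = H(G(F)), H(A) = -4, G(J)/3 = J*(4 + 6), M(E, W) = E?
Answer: -7/10 - 3*I*sqrt(5)/5 ≈ -0.7 - 1.3416*I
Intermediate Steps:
G(J) = 30*J (G(J) = 3*(J*(4 + 6)) = 3*(J*10) = 3*(10*J) = 30*J)
k(m, F) = -4
S(s) = I*sqrt(5) (S(s) = sqrt(-1 - 4) = sqrt(-5) = I*sqrt(5))
(-14 + S(6)*(-12))/M(20, -3) = (-14 + (I*sqrt(5))*(-12))/20 = (-14 - 12*I*sqrt(5))*(1/20) = -7/10 - 3*I*sqrt(5)/5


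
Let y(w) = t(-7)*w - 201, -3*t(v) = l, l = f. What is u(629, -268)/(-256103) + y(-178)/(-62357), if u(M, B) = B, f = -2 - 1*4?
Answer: 159361047/15969814771 ≈ 0.0099789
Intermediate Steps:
f = -6 (f = -2 - 4 = -6)
l = -6
t(v) = 2 (t(v) = -⅓*(-6) = 2)
y(w) = -201 + 2*w (y(w) = 2*w - 201 = -201 + 2*w)
u(629, -268)/(-256103) + y(-178)/(-62357) = -268/(-256103) + (-201 + 2*(-178))/(-62357) = -268*(-1/256103) + (-201 - 356)*(-1/62357) = 268/256103 - 557*(-1/62357) = 268/256103 + 557/62357 = 159361047/15969814771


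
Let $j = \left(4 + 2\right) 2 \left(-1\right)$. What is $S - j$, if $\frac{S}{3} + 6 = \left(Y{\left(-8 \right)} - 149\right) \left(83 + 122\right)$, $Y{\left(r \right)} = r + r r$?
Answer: $-57201$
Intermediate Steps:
$Y{\left(r \right)} = r + r^{2}$
$j = -12$ ($j = 6 \cdot 2 \left(-1\right) = 12 \left(-1\right) = -12$)
$S = -57213$ ($S = -18 + 3 \left(- 8 \left(1 - 8\right) - 149\right) \left(83 + 122\right) = -18 + 3 \left(\left(-8\right) \left(-7\right) - 149\right) 205 = -18 + 3 \left(56 - 149\right) 205 = -18 + 3 \left(\left(-93\right) 205\right) = -18 + 3 \left(-19065\right) = -18 - 57195 = -57213$)
$S - j = -57213 - -12 = -57213 + 12 = -57201$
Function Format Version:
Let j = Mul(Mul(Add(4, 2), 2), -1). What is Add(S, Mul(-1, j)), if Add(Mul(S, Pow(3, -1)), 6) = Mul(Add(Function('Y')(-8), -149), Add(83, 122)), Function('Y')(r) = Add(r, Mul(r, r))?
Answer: -57201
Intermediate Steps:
Function('Y')(r) = Add(r, Pow(r, 2))
j = -12 (j = Mul(Mul(6, 2), -1) = Mul(12, -1) = -12)
S = -57213 (S = Add(-18, Mul(3, Mul(Add(Mul(-8, Add(1, -8)), -149), Add(83, 122)))) = Add(-18, Mul(3, Mul(Add(Mul(-8, -7), -149), 205))) = Add(-18, Mul(3, Mul(Add(56, -149), 205))) = Add(-18, Mul(3, Mul(-93, 205))) = Add(-18, Mul(3, -19065)) = Add(-18, -57195) = -57213)
Add(S, Mul(-1, j)) = Add(-57213, Mul(-1, -12)) = Add(-57213, 12) = -57201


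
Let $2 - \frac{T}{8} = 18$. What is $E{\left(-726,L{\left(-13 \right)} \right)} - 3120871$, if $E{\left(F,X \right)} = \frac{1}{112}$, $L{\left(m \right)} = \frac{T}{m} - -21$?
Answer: $- \frac{349537551}{112} \approx -3.1209 \cdot 10^{6}$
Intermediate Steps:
$T = -128$ ($T = 16 - 144 = -128$)
$L{\left(m \right)} = 21 - \frac{128}{m}$ ($L{\left(m \right)} = - \frac{128}{m} - -21 = - \frac{128}{m} + 21 = 21 - \frac{128}{m}$)
$E{\left(F,X \right)} = \frac{1}{112}$
$E{\left(-726,L{\left(-13 \right)} \right)} - 3120871 = \frac{1}{112} - 3120871 = - \frac{349537551}{112}$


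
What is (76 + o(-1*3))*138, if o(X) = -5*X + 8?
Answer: 13662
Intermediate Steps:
o(X) = 8 - 5*X
(76 + o(-1*3))*138 = (76 + (8 - (-5)*3))*138 = (76 + (8 - 5*(-3)))*138 = (76 + (8 + 15))*138 = (76 + 23)*138 = 99*138 = 13662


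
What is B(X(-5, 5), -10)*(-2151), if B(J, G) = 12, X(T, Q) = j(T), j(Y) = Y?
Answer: -25812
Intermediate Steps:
X(T, Q) = T
B(X(-5, 5), -10)*(-2151) = 12*(-2151) = -25812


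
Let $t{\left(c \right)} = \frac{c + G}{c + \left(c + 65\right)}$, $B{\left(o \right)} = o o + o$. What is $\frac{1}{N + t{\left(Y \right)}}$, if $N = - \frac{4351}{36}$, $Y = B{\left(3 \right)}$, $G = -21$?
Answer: $- \frac{3204}{387563} \approx -0.008267$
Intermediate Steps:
$B{\left(o \right)} = o + o^{2}$ ($B{\left(o \right)} = o^{2} + o = o + o^{2}$)
$Y = 12$ ($Y = 3 \left(1 + 3\right) = 3 \cdot 4 = 12$)
$t{\left(c \right)} = \frac{-21 + c}{65 + 2 c}$ ($t{\left(c \right)} = \frac{c - 21}{c + \left(c + 65\right)} = \frac{-21 + c}{c + \left(65 + c\right)} = \frac{-21 + c}{65 + 2 c}$)
$N = - \frac{4351}{36}$ ($N = \left(-4351\right) \frac{1}{36} = - \frac{4351}{36} \approx -120.86$)
$\frac{1}{N + t{\left(Y \right)}} = \frac{1}{- \frac{4351}{36} + \frac{-21 + 12}{65 + 2 \cdot 12}} = \frac{1}{- \frac{4351}{36} + \frac{1}{65 + 24} \left(-9\right)} = \frac{1}{- \frac{4351}{36} + \frac{1}{89} \left(-9\right)} = \frac{1}{- \frac{4351}{36} - \frac{9}{89}} = \frac{1}{- \frac{387563}{3204}} = - \frac{3204}{387563}$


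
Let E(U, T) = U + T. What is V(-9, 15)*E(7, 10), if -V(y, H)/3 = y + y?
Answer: 918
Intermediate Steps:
V(y, H) = -6*y (V(y, H) = -3*(y + y) = -6*y)
E(U, T) = T + U
V(-9, 15)*E(7, 10) = (-6*(-9))*(10 + 7) = 54*17 = 918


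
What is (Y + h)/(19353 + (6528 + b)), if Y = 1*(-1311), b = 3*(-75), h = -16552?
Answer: -17863/25656 ≈ -0.69625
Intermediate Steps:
b = -225
Y = -1311
(Y + h)/(19353 + (6528 + b)) = (-1311 - 16552)/(19353 + (6528 - 225)) = -17863/(19353 + 6303) = -17863/25656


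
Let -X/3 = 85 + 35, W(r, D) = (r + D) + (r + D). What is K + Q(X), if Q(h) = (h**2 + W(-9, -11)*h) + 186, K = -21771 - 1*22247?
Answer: 100168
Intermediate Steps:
W(r, D) = 2*D + 2*r (W(r, D) = (D + r) + (D + r) = 2*D + 2*r)
X = -360 (X = -3*(85 + 35) = -3*120 = -360)
K = -44018 (K = -21771 - 22247 = -44018)
Q(h) = 186 + h**2 - 40*h (Q(h) = (h**2 + (2*(-11) + 2*(-9))*h) + 186 = (h**2 + (-22 - 18)*h) + 186 = (h**2 - 40*h) + 186 = 186 + h**2 - 40*h)
K + Q(X) = -44018 + (186 + (-360)**2 - 40*(-360)) = -44018 + (186 + 129600 + 14400) = -44018 + 144186 = 100168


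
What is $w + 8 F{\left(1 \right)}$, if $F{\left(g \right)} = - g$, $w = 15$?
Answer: $7$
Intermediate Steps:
$w + 8 F{\left(1 \right)} = 15 + 8 \left(\left(-1\right) 1\right) = 15 + 8 \left(-1\right) = 15 - 8 = 7$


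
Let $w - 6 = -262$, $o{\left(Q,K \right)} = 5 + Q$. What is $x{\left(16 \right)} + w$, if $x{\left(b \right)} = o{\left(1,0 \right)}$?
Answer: $-250$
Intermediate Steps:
$w = -256$ ($w = 6 - 262 = -256$)
$x{\left(b \right)} = 6$ ($x{\left(b \right)} = 5 + 1 = 6$)
$x{\left(16 \right)} + w = 6 - 256 = -250$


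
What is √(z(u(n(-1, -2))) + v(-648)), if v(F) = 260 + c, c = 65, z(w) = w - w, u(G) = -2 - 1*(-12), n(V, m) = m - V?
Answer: 5*√13 ≈ 18.028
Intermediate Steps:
u(G) = 10 (u(G) = -2 + 12 = 10)
z(w) = 0
v(F) = 325 (v(F) = 260 + 65 = 325)
√(z(u(n(-1, -2))) + v(-648)) = √(0 + 325) = √325 = 5*√13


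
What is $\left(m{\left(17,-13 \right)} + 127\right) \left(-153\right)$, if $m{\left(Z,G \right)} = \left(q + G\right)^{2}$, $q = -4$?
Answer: $-63648$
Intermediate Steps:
$m{\left(Z,G \right)} = \left(-4 + G\right)^{2}$
$\left(m{\left(17,-13 \right)} + 127\right) \left(-153\right) = \left(\left(-4 - 13\right)^{2} + 127\right) \left(-153\right) = \left(\left(-17\right)^{2} + 127\right) \left(-153\right) = \left(289 + 127\right) \left(-153\right) = 416 \left(-153\right) = -63648$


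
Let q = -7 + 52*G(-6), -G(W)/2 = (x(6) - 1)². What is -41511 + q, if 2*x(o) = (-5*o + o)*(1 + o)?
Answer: -792918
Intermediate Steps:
x(o) = -2*o*(1 + o) (x(o) = ((-5*o + o)*(1 + o))/2 = ((-4*o)*(1 + o))/2 = (-4*o*(1 + o))/2 = -2*o*(1 + o))
G(W) = -14450 (G(W) = -2*(-2*6*(1 + 6) - 1)² = -2*(-2*6*7 - 1)² = -2*(-84 - 1)² = -2*(-85)² = -2*7225 = -14450)
q = -751407 (q = -7 + 52*(-14450) = -7 - 751400 = -751407)
-41511 + q = -41511 - 751407 = -792918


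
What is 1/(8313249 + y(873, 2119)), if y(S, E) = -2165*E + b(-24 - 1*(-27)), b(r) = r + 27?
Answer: 1/3725644 ≈ 2.6841e-7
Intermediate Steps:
b(r) = 27 + r
y(S, E) = 30 - 2165*E (y(S, E) = -2165*E + (27 + (-24 - 1*(-27))) = -2165*E + (27 + (-24 + 27)) = -2165*E + (27 + 3) = -2165*E + 30 = 30 - 2165*E)
1/(8313249 + y(873, 2119)) = 1/(8313249 + (30 - 2165*2119)) = 1/(8313249 + (30 - 4587635)) = 1/(8313249 - 4587605) = 1/3725644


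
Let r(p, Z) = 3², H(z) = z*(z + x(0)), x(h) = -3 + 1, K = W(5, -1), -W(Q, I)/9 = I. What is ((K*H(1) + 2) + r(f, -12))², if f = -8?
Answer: 4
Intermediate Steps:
W(Q, I) = -9*I
K = 9 (K = -9*(-1) = 9)
x(h) = -2
H(z) = z*(-2 + z) (H(z) = z*(z - 2) = z*(-2 + z))
r(p, Z) = 9
((K*H(1) + 2) + r(f, -12))² = ((9*(1*(-2 + 1)) + 2) + 9)² = ((9*(1*(-1)) + 2) + 9)² = ((9*(-1) + 2) + 9)² = ((-9 + 2) + 9)² = (-7 + 9)² = 2² = 4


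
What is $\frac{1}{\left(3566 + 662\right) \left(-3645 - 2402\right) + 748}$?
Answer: $- \frac{1}{25565968} \approx -3.9115 \cdot 10^{-8}$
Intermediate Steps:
$\frac{1}{\left(3566 + 662\right) \left(-3645 - 2402\right) + 748} = \frac{1}{4228 \left(-6047\right) + 748} = \frac{1}{-25566716 + 748} = \frac{1}{-25565968} = - \frac{1}{25565968}$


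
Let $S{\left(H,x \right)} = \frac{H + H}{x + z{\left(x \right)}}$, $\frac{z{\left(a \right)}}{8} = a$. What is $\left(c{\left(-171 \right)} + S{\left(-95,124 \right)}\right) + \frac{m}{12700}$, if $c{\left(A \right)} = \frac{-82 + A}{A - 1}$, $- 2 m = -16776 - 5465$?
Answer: $\frac{663173227}{304723800} \approx 2.1763$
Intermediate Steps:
$z{\left(a \right)} = 8 a$
$m = \frac{22241}{2}$ ($m = - \frac{-16776 - 5465}{2} = \left(- \frac{1}{2}\right) \left(-22241\right) = \frac{22241}{2} \approx 11121.0$)
$c{\left(A \right)} = \frac{-82 + A}{-1 + A}$
$S{\left(H,x \right)} = \frac{2 H}{9 x}$ ($S{\left(H,x \right)} = \frac{H + H}{x + 8 x} = \frac{2 H}{9 x}$)
$\left(c{\left(-171 \right)} + S{\left(-95,124 \right)}\right) + \frac{m}{12700} = \left(\frac{-82 - 171}{-1 - 171} + \frac{2}{9} \left(-95\right) \frac{1}{124}\right) + \frac{22241}{2 \cdot 12700} = \left(\frac{1}{-172} \left(-253\right) + \frac{2}{9} \left(-95\right) \frac{1}{124}\right) + \frac{22241}{2} \cdot \frac{1}{12700} = \left(\left(- \frac{1}{172}\right) \left(-253\right) - \frac{95}{558}\right) + \frac{22241}{25400} = \left(\frac{253}{172} - \frac{95}{558}\right) + \frac{22241}{25400} = \frac{62417}{47988} + \frac{22241}{25400} = \frac{663173227}{304723800}$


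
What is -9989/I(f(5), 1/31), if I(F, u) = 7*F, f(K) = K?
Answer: -1427/5 ≈ -285.40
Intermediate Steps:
-9989/I(f(5), 1/31) = -9989/(7*5) = -9989/35 = -9989*1/35 = -1427/5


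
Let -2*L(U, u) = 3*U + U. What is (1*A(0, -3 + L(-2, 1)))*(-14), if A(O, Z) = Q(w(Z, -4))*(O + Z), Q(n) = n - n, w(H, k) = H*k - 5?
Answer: 0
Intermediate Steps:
w(H, k) = -5 + H*k
L(U, u) = -2*U (L(U, u) = -(3*U + U)/2 = -2*U)
Q(n) = 0
A(O, Z) = 0 (A(O, Z) = 0*(O + Z) = 0)
(1*A(0, -3 + L(-2, 1)))*(-14) = (1*0)*(-14) = 0*(-14) = 0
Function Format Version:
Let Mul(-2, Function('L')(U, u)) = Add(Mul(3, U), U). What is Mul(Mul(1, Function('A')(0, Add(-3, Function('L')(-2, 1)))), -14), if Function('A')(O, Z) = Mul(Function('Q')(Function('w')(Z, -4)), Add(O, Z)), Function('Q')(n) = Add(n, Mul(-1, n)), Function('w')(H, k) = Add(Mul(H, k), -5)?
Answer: 0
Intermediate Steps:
Function('w')(H, k) = Add(-5, Mul(H, k))
Function('L')(U, u) = Mul(-2, U) (Function('L')(U, u) = Mul(Rational(-1, 2), Add(Mul(3, U), U)) = Mul(Rational(-1, 2), Mul(4, U)) = Mul(-2, U))
Function('Q')(n) = 0
Function('A')(O, Z) = 0 (Function('A')(O, Z) = Mul(0, Add(O, Z)) = 0)
Mul(Mul(1, Function('A')(0, Add(-3, Function('L')(-2, 1)))), -14) = Mul(Mul(1, 0), -14) = Mul(0, -14) = 0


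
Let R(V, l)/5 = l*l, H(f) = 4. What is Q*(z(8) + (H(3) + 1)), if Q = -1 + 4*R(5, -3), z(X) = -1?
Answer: 716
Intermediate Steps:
R(V, l) = 5*l² (R(V, l) = 5*(l*l) = 5*l²)
Q = 179 (Q = -1 + 4*(5*(-3)²) = -1 + 4*(5*9) = -1 + 4*45 = -1 + 180 = 179)
Q*(z(8) + (H(3) + 1)) = 179*(-1 + (4 + 1)) = 179*(-1 + 5) = 179*4 = 716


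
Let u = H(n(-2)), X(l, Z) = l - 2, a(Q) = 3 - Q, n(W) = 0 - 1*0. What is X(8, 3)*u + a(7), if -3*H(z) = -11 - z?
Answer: 18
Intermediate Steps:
n(W) = 0 (n(W) = 0 + 0 = 0)
X(l, Z) = -2 + l
H(z) = 11/3 + z/3 (H(z) = -(-11 - z)/3 = 11/3 + z/3)
u = 11/3 (u = 11/3 + (1/3)*0 = 11/3 + 0 = 11/3 ≈ 3.6667)
X(8, 3)*u + a(7) = (-2 + 8)*(11/3) + (3 - 1*7) = 6*(11/3) + (3 - 7) = 22 - 4 = 18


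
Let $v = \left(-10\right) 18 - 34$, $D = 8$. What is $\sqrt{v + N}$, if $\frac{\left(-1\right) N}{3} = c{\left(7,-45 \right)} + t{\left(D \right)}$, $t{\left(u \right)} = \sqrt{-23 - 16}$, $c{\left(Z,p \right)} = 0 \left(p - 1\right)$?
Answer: $\sqrt{-214 - 3 i \sqrt{39}} \approx 0.63974 - 14.643 i$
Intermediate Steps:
$c{\left(Z,p \right)} = 0$ ($c{\left(Z,p \right)} = 0 \left(-1 + p\right) = 0$)
$t{\left(u \right)} = i \sqrt{39}$ ($t{\left(u \right)} = \sqrt{-39} = i \sqrt{39}$)
$N = - 3 i \sqrt{39}$ ($N = - 3 \left(0 + i \sqrt{39}\right) = - 3 i \sqrt{39} \approx - 18.735 i$)
$v = -214$ ($v = -180 - 34 = -214$)
$\sqrt{v + N} = \sqrt{-214 - 3 i \sqrt{39}}$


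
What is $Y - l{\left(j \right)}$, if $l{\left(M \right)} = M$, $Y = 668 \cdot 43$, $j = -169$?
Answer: $28893$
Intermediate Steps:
$Y = 28724$
$Y - l{\left(j \right)} = 28724 - -169 = 28724 + 169 = 28893$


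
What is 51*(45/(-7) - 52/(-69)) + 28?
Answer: -42089/161 ≈ -261.42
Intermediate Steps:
51*(45/(-7) - 52/(-69)) + 28 = 51*(45*(-⅐) - 52*(-1/69)) + 28 = 51*(-45/7 + 52/69) + 28 = 51*(-2741/483) + 28 = -46597/161 + 28 = -42089/161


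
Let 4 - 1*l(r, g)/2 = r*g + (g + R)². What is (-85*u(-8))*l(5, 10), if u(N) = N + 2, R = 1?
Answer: -170340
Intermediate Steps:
u(N) = 2 + N
l(r, g) = 8 - 2*(1 + g)² - 2*g*r (l(r, g) = 8 - 2*(r*g + (g + 1)²) = 8 - 2*(g*r + (1 + g)²) = 8 - 2*((1 + g)² + g*r) = 8 + (-2*(1 + g)² - 2*g*r) = 8 - 2*(1 + g)² - 2*g*r)
(-85*u(-8))*l(5, 10) = (-85*(2 - 8))*(8 - 2*(1 + 10)² - 2*10*5) = (-85*(-6))*(8 - 2*11² - 100) = 510*(8 - 2*121 - 100) = 510*(8 - 242 - 100) = 510*(-334) = -170340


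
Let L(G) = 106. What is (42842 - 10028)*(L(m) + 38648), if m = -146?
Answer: 1271673756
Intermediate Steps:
(42842 - 10028)*(L(m) + 38648) = (42842 - 10028)*(106 + 38648) = 32814*38754 = 1271673756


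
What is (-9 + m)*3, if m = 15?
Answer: 18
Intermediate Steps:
(-9 + m)*3 = (-9 + 15)*3 = 6*3 = 18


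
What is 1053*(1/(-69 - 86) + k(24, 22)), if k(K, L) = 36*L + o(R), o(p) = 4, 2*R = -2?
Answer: 129918087/155 ≈ 8.3818e+5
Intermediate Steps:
R = -1 (R = (1/2)*(-2) = -1)
k(K, L) = 4 + 36*L (k(K, L) = 36*L + 4 = 4 + 36*L)
1053*(1/(-69 - 86) + k(24, 22)) = 1053*(1/(-69 - 86) + (4 + 36*22)) = 1053*(1/(-155) + (4 + 792)) = 1053*(-1/155 + 796) = 1053*(123379/155) = 129918087/155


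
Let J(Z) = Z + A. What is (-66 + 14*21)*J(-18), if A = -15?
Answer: -7524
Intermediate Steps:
J(Z) = -15 + Z (J(Z) = Z - 15 = -15 + Z)
(-66 + 14*21)*J(-18) = (-66 + 14*21)*(-15 - 18) = (-66 + 294)*(-33) = 228*(-33) = -7524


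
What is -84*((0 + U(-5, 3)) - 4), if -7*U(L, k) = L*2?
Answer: 216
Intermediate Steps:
U(L, k) = -2*L/7 (U(L, k) = -L*2/7 = -2*L/7)
-84*((0 + U(-5, 3)) - 4) = -84*((0 - 2/7*(-5)) - 4) = -84*((0 + 10/7) - 4) = -84*(10/7 - 4) = -84*(-18/7) = 216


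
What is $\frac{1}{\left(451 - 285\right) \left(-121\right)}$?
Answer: $- \frac{1}{20086} \approx -4.9786 \cdot 10^{-5}$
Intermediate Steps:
$\frac{1}{\left(451 - 285\right) \left(-121\right)} = \frac{1}{166 \left(-121\right)} = \frac{1}{-20086} = - \frac{1}{20086}$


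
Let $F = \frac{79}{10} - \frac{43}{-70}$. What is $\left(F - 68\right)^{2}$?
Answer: $\frac{4334724}{1225} \approx 3538.6$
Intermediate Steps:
$F = \frac{298}{35}$ ($F = 79 \cdot \frac{1}{10} - - \frac{43}{70} = \frac{79}{10} + \frac{43}{70} = \frac{298}{35} \approx 8.5143$)
$\left(F - 68\right)^{2} = \left(\frac{298}{35} - 68\right)^{2} = \left(- \frac{2082}{35}\right)^{2} = \frac{4334724}{1225}$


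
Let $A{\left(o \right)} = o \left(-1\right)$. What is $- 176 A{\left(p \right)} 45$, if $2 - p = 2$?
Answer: $0$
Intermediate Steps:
$p = 0$ ($p = 2 - 2 = 0$)
$A{\left(o \right)} = - o$
$- 176 A{\left(p \right)} 45 = - 176 \left(\left(-1\right) 0\right) 45 = \left(-176\right) 0 \cdot 45 = 0 \cdot 45 = 0$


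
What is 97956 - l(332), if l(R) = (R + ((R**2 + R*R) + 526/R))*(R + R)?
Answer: -146501016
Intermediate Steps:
l(R) = 2*R*(R + 2*R**2 + 526/R) (l(R) = (R + ((R**2 + R**2) + 526/R))*(2*R) = (R + (2*R**2 + 526/R))*(2*R) = (R + 2*R**2 + 526/R)*(2*R) = 2*R*(R + 2*R**2 + 526/R))
97956 - l(332) = 97956 - (1052 + 2*332**2 + 4*332**3) = 97956 - (1052 + 2*110224 + 4*36594368) = 97956 - (1052 + 220448 + 146377472) = 97956 - 1*146598972 = 97956 - 146598972 = -146501016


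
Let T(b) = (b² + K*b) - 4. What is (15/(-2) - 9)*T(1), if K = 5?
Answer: -33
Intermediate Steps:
T(b) = -4 + b² + 5*b (T(b) = (b² + 5*b) - 4 = -4 + b² + 5*b)
(15/(-2) - 9)*T(1) = (15/(-2) - 9)*(-4 + 1² + 5*1) = (15*(-½) - 9)*(-4 + 1 + 5) = (-15/2 - 9)*2 = -33/2*2 = -33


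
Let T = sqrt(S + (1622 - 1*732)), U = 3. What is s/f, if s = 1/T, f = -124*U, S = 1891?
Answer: -sqrt(309)/344844 ≈ -5.0975e-5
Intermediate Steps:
T = 3*sqrt(309) (T = sqrt(1891 + (1622 - 1*732)) = sqrt(1891 + (1622 - 732)) = sqrt(1891 + 890) = sqrt(2781) = 3*sqrt(309) ≈ 52.735)
f = -372 (f = -124*3 = -372)
s = sqrt(309)/927 (s = 1/(3*sqrt(309)) = sqrt(309)/927 ≈ 0.018963)
s/f = (sqrt(309)/927)/(-372) = (sqrt(309)/927)*(-1/372) = -sqrt(309)/344844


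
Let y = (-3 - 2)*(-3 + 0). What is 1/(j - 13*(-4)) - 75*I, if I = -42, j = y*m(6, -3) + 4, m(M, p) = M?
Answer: 459901/146 ≈ 3150.0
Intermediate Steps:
y = 15 (y = -5*(-3) = 15)
j = 94 (j = 15*6 + 4 = 90 + 4 = 94)
1/(j - 13*(-4)) - 75*I = 1/(94 - 13*(-4)) - 75*(-42) = 1/(94 + 52) + 3150 = 1/146 + 3150 = 459901/146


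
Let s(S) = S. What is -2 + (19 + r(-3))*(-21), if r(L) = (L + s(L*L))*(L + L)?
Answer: 355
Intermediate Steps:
r(L) = 2*L*(L + L**2) (r(L) = (L + L*L)*(L + L) = (L + L**2)*(2*L) = 2*L*(L + L**2))
-2 + (19 + r(-3))*(-21) = -2 + (19 + 2*(-3)**2*(1 - 3))*(-21) = -2 + (19 + 2*9*(-2))*(-21) = -2 + (19 - 36)*(-21) = -2 - 17*(-21) = -2 + 357 = 355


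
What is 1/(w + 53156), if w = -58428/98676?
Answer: 2741/145698973 ≈ 1.8813e-5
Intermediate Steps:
w = -1623/2741 (w = -58428*1/98676 = -1623/2741 ≈ -0.59212)
1/(w + 53156) = 1/(-1623/2741 + 53156) = 1/(145698973/2741) = 2741/145698973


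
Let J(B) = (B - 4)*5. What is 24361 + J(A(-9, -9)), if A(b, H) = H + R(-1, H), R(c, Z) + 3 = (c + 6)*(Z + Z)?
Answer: 23831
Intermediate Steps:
R(c, Z) = -3 + 2*Z*(6 + c) (R(c, Z) = -3 + (c + 6)*(Z + Z) = -3 + (6 + c)*(2*Z) = -3 + 2*Z*(6 + c))
A(b, H) = -3 + 11*H (A(b, H) = H + (-3 + 12*H + 2*H*(-1)) = H + (-3 + 12*H - 2*H) = H + (-3 + 10*H) = -3 + 11*H)
J(B) = -20 + 5*B (J(B) = (-4 + B)*5 = -20 + 5*B)
24361 + J(A(-9, -9)) = 24361 + (-20 + 5*(-3 + 11*(-9))) = 24361 + (-20 + 5*(-3 - 99)) = 24361 + (-20 + 5*(-102)) = 24361 + (-20 - 510) = 24361 - 530 = 23831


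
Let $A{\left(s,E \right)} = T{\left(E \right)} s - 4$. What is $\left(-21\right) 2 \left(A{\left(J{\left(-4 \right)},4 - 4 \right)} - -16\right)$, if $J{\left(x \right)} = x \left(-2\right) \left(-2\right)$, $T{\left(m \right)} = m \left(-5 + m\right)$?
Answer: $-504$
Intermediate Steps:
$J{\left(x \right)} = 4 x$ ($J{\left(x \right)} = - 2 x \left(-2\right) = 4 x$)
$A{\left(s,E \right)} = -4 + E s \left(-5 + E\right)$ ($A{\left(s,E \right)} = E \left(-5 + E\right) s - 4 = E s \left(-5 + E\right) - 4 = -4 + E s \left(-5 + E\right)$)
$\left(-21\right) 2 \left(A{\left(J{\left(-4 \right)},4 - 4 \right)} - -16\right) = \left(-21\right) 2 \left(\left(-4 + \left(4 - 4\right) 4 \left(-4\right) \left(-5 + \left(4 - 4\right)\right)\right) - -16\right) = - 42 \left(\left(-4 + \left(4 - 4\right) \left(-16\right) \left(-5 + \left(4 - 4\right)\right)\right) + 16\right) = - 42 \left(\left(-4 + 0 \left(-16\right) \left(-5 + 0\right)\right) + 16\right) = - 42 \left(\left(-4 + 0 \left(-16\right) \left(-5\right)\right) + 16\right) = - 42 \left(\left(-4 + 0\right) + 16\right) = - 42 \left(-4 + 16\right) = \left(-42\right) 12 = -504$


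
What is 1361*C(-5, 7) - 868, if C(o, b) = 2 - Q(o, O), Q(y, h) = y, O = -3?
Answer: 8659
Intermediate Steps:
C(o, b) = 2 - o
1361*C(-5, 7) - 868 = 1361*(2 - 1*(-5)) - 868 = 1361*(2 + 5) - 868 = 1361*7 - 868 = 9527 - 868 = 8659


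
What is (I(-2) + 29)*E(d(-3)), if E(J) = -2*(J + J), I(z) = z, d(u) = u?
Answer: 324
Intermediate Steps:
E(J) = -4*J
(I(-2) + 29)*E(d(-3)) = (-2 + 29)*(-4*(-3)) = 27*12 = 324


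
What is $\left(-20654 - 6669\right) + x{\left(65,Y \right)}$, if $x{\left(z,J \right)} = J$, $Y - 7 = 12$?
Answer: $-27304$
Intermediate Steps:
$Y = 19$ ($Y = 7 + 12 = 19$)
$\left(-20654 - 6669\right) + x{\left(65,Y \right)} = \left(-20654 - 6669\right) + 19 = -27323 + 19 = -27304$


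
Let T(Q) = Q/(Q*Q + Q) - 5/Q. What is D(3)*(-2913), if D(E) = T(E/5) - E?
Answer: 249547/8 ≈ 31193.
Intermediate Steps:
T(Q) = -5/Q + Q/(Q + Q**2) (T(Q) = Q/(Q**2 + Q) - 5/Q = Q/(Q + Q**2) - 5/Q = -5/Q + Q/(Q + Q**2))
D(E) = -E + 5*(-5 - 4*E/5)/(E*(1 + E/5)) (D(E) = (-5 - 4*E/5)/(((E/5))*(1 + E/5)) - E = (5/E)*(-5 - 4*E/5)/(1 + E/5) - E = 5*(-5 - 4*E/5)/(E*(1 + E/5)) - E = -E + 5*(-5 - 4*E/5)/(E*(1 + E/5)))
D(3)*(-2913) = ((-125 - 20*3 + 3**2*(-5 - 1*3))/(3*(5 + 3)))*(-2913) = ((1/3)*(-125 - 60 + 9*(-5 - 3))/8)*(-2913) = ((1/3)*(1/8)*(-125 - 60 + 9*(-8)))*(-2913) = ((1/3)*(1/8)*(-125 - 60 - 72))*(-2913) = ((1/3)*(1/8)*(-257))*(-2913) = -257/24*(-2913) = 249547/8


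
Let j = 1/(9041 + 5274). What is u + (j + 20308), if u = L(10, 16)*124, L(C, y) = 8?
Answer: 304909501/14315 ≈ 21300.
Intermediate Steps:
j = 1/14315 ≈ 6.9857e-5
u = 992 (u = 8*124 = 992)
u + (j + 20308) = 992 + (1/14315 + 20308) = 992 + 290709021/14315 = 304909501/14315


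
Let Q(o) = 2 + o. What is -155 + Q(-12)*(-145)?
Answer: 1295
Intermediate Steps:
-155 + Q(-12)*(-145) = -155 + (2 - 12)*(-145) = -155 - 10*(-145) = -155 + 1450 = 1295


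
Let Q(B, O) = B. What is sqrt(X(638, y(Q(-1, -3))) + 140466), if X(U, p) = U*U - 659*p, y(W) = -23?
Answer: 7*sqrt(11483) ≈ 750.11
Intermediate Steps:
X(U, p) = U**2 - 659*p
sqrt(X(638, y(Q(-1, -3))) + 140466) = sqrt((638**2 - 659*(-23)) + 140466) = sqrt((407044 + 15157) + 140466) = sqrt(422201 + 140466) = sqrt(562667) = 7*sqrt(11483)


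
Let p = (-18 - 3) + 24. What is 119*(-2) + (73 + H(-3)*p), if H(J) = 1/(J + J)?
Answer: -331/2 ≈ -165.50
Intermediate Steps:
H(J) = 1/(2*J)
p = 3 (p = -21 + 24 = 3)
119*(-2) + (73 + H(-3)*p) = 119*(-2) + (73 + ((½)/(-3))*3) = -238 + (73 + ((½)*(-⅓))*3) = -238 + (73 - ⅙*3) = -238 + (73 - ½) = -238 + 145/2 = -331/2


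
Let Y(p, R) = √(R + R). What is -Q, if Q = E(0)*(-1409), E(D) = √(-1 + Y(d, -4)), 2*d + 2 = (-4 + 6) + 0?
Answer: 1409*√(-1 + 2*I*√2) ≈ 1409.0 + 1992.6*I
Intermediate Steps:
d = 0 (d = -1 + ((-4 + 6) + 0)/2 = -1 + (2 + 0)/2 = -1 + (½)*2 = -1 + 1 = 0)
Y(p, R) = √2*√R (Y(p, R) = √(2*R) = √2*√R)
E(D) = √(-1 + 2*I*√2) (E(D) = √(-1 + √2*√(-4)) = √(-1 + √2*(2*I)) = √(-1 + 2*I*√2))
Q = -1409*√(-1 + 2*I*√2) (Q = √(-1 + 2*I*√2)*(-1409) = -1409*√(-1 + 2*I*√2) ≈ -1409.0 - 1992.6*I)
-Q = -(-1409)*√(-1 + 2*I*√2) = 1409*√(-1 + 2*I*√2)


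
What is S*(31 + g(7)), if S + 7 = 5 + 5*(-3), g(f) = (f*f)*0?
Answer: -527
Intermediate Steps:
g(f) = 0 (g(f) = f²*0 = 0)
S = -17 (S = -7 + (5 + 5*(-3)) = -7 + (5 - 15) = -7 - 10 = -17)
S*(31 + g(7)) = -17*(31 + 0) = -17*31 = -527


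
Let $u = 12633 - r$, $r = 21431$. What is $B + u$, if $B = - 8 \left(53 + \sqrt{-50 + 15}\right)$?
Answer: $-9222 - 8 i \sqrt{35} \approx -9222.0 - 47.329 i$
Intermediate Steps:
$u = -8798$ ($u = 12633 - 21431 = -8798$)
$B = -424 - 8 i \sqrt{35}$ ($B = - 8 \left(53 + \sqrt{-35}\right) = - 8 \left(53 + i \sqrt{35}\right) = -424 - 8 i \sqrt{35} \approx -424.0 - 47.329 i$)
$B + u = \left(-424 - 8 i \sqrt{35}\right) - 8798 = -9222 - 8 i \sqrt{35}$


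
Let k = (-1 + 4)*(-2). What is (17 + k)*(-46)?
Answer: -506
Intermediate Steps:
k = -6 (k = 3*(-2) = -6)
(17 + k)*(-46) = (17 - 6)*(-46) = 11*(-46) = -506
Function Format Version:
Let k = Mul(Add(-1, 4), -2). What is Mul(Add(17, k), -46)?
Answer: -506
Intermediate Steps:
k = -6 (k = Mul(3, -2) = -6)
Mul(Add(17, k), -46) = Mul(Add(17, -6), -46) = Mul(11, -46) = -506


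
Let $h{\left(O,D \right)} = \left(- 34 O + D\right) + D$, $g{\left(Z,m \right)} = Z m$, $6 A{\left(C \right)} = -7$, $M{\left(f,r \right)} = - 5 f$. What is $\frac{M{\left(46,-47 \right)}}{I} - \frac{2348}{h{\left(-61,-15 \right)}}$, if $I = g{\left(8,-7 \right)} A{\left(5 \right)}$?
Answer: $- \frac{33403}{7154} \approx -4.6691$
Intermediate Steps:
$A{\left(C \right)} = - \frac{7}{6}$ ($A{\left(C \right)} = \frac{1}{6} \left(-7\right) = - \frac{7}{6}$)
$I = \frac{196}{3}$ ($I = 8 \left(-7\right) \left(- \frac{7}{6}\right) = \left(-56\right) \left(- \frac{7}{6}\right) = \frac{196}{3} \approx 65.333$)
$h{\left(O,D \right)} = - 34 O + 2 D$ ($h{\left(O,D \right)} = \left(D - 34 O\right) + D = - 34 O + 2 D$)
$\frac{M{\left(46,-47 \right)}}{I} - \frac{2348}{h{\left(-61,-15 \right)}} = \frac{\left(-5\right) 46}{\frac{196}{3}} - \frac{2348}{\left(-34\right) \left(-61\right) + 2 \left(-15\right)} = \left(-230\right) \frac{3}{196} - \frac{2348}{2074 - 30} = - \frac{345}{98} - \frac{2348}{2044} = - \frac{345}{98} - \frac{587}{511} = - \frac{33403}{7154}$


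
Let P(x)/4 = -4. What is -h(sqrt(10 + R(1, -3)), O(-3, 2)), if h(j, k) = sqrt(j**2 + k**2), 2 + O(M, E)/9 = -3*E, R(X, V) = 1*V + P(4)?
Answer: -15*sqrt(23) ≈ -71.938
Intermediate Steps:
P(x) = -16 (P(x) = 4*(-4) = -16)
R(X, V) = -16 + V (R(X, V) = 1*V - 16 = V - 16 = -16 + V)
O(M, E) = -18 - 27*E (O(M, E) = -18 + 9*(-3*E) = -18 - 27*E)
-h(sqrt(10 + R(1, -3)), O(-3, 2)) = -sqrt((sqrt(10 + (-16 - 3)))**2 + (-18 - 27*2)**2) = -sqrt((sqrt(10 - 19))**2 + (-18 - 54)**2) = -sqrt((sqrt(-9))**2 + (-72)**2) = -sqrt((3*I)**2 + 5184) = -sqrt(-9 + 5184) = -sqrt(5175) = -15*sqrt(23)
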